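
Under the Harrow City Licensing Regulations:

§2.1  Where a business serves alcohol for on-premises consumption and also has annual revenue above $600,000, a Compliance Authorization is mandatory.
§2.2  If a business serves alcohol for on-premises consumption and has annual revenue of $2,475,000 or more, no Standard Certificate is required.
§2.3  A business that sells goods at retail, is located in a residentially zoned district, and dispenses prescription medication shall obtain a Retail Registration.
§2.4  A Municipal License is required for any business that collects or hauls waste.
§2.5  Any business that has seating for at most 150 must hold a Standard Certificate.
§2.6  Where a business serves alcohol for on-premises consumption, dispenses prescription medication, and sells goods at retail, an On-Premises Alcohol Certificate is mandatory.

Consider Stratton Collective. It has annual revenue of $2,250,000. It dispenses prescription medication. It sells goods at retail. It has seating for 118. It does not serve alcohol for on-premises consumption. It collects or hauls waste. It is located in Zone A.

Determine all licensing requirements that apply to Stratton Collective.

§2.1 does not serve alcohol for on-premises consumption; revenue $2,250,000 > $600,000 → Compliance Authorization not required.
§2.2 does not serve alcohol for on-premises consumption; revenue $2,250,000 < $2,475,000 → Standard Certificate exemption does not apply.
§2.3 sells goods at retail; is located in Zone A (not: is located in a residentially zoned district); dispenses prescription medication → Retail Registration not required.
§2.4 collects or hauls waste → Municipal License required.
§2.5 seating 118 ≤ 150 → Standard Certificate required.
§2.6 does not serve alcohol for on-premises consumption; dispenses prescription medication; sells goods at retail → On-Premises Alcohol Certificate not required.

Municipal License, Standard Certificate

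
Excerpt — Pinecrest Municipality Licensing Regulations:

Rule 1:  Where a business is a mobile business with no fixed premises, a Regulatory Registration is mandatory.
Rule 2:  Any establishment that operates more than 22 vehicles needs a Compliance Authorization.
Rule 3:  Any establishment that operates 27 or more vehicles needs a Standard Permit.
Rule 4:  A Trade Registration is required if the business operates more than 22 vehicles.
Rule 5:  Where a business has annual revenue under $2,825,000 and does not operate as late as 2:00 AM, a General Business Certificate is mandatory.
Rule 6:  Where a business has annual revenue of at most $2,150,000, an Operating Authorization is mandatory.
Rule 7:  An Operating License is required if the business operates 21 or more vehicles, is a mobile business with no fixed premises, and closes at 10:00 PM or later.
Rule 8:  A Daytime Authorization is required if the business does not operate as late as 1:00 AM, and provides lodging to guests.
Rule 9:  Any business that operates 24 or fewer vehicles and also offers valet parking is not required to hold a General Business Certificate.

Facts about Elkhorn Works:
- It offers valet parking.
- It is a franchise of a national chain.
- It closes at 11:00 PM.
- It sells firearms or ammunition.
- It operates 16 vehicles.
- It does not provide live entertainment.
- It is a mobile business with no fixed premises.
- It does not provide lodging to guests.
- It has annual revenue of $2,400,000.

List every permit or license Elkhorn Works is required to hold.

Rule 1: is a mobile business with no fixed premises → Regulatory Registration required.
Rule 2: vehicles 16 ≤ 22 → Compliance Authorization not required.
Rule 3: vehicles 16 < 27 → Standard Permit not required.
Rule 4: vehicles 16 ≤ 22 → Trade Registration not required.
Rule 5: revenue $2,400,000 < $2,825,000; closes 11:00 PM, at/before 2:00 AM → General Business Certificate required.
Rule 6: revenue $2,400,000 > $2,150,000 → Operating Authorization not required.
Rule 7: vehicles 16 < 21; is a mobile business with no fixed premises; closes 11:00 PM, after 10:00 PM → Operating License not required.
Rule 8: closes 11:00 PM, at/before 1:00 AM; does not provide lodging to guests → Daytime Authorization not required.
Rule 9: vehicles 16 ≤ 24; offers valet parking → exempt from General Business Certificate.

Regulatory Registration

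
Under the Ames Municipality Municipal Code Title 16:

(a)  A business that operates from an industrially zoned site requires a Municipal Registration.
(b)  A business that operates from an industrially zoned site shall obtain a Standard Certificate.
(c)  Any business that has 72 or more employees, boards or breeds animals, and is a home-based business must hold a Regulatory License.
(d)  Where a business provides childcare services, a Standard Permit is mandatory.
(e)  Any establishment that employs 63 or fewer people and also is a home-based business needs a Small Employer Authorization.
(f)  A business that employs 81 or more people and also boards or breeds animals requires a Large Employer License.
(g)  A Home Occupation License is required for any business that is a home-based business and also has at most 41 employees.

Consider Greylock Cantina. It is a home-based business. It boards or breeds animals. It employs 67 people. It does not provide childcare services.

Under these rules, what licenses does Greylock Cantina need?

(a) is a home-based business (not: operates from an industrially zoned site) → Municipal Registration not required.
(b) is a home-based business (not: operates from an industrially zoned site) → Standard Certificate not required.
(c) employees 67 < 72; boards or breeds animals; is a home-based business → Regulatory License not required.
(d) does not provide childcare services → Standard Permit not required.
(e) employees 67 > 63; is a home-based business → Small Employer Authorization not required.
(f) employees 67 < 81; boards or breeds animals → Large Employer License not required.
(g) is a home-based business; employees 67 > 41 → Home Occupation License not required.

None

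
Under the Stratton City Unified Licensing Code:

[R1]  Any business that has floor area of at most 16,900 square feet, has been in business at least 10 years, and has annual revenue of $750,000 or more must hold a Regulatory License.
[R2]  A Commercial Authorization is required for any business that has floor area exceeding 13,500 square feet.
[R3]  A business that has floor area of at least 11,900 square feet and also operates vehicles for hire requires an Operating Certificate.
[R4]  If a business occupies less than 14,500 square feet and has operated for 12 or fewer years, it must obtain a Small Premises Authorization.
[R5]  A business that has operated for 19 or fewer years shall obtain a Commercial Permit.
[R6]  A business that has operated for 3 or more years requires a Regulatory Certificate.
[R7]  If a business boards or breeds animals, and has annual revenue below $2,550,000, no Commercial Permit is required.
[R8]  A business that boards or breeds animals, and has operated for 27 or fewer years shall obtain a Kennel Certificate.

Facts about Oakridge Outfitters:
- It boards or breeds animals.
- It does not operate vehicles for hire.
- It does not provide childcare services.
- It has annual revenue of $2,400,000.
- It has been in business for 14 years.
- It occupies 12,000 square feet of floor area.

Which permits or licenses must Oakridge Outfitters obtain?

[R1] floor area 12,000 square feet ≤ 16,900 square feet; years in business 14 ≥ 10; revenue $2,400,000 ≥ $750,000 → Regulatory License required.
[R2] floor area 12,000 square feet ≤ 13,500 square feet → Commercial Authorization not required.
[R3] floor area 12,000 square feet ≥ 11,900 square feet; does not operate vehicles for hire → Operating Certificate not required.
[R4] floor area 12,000 square feet < 14,500 square feet; years in business 14 > 12 → Small Premises Authorization not required.
[R5] years in business 14 ≤ 19 → Commercial Permit required.
[R6] years in business 14 ≥ 3 → Regulatory Certificate required.
[R7] boards or breeds animals; revenue $2,400,000 < $2,550,000 → exempt from Commercial Permit.
[R8] boards or breeds animals; years in business 14 ≤ 27 → Kennel Certificate required.

Kennel Certificate, Regulatory Certificate, Regulatory License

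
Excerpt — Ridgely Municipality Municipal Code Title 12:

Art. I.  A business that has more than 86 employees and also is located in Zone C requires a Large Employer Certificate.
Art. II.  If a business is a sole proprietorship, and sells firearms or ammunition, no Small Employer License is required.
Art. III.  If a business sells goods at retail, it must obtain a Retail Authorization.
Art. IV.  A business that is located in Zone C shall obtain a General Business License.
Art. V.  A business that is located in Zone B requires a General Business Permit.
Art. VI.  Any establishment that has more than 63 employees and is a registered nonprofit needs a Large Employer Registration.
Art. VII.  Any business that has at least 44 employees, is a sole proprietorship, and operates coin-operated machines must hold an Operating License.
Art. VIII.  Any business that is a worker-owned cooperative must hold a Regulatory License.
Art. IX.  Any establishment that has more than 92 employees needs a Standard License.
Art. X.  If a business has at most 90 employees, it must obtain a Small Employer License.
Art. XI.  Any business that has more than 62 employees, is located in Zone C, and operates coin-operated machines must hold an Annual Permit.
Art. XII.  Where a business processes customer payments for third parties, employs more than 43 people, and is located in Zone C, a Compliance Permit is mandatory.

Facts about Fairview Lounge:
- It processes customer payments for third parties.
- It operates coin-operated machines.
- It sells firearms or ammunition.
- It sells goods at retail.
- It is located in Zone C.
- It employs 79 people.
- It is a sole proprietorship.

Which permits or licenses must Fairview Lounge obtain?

Annual Permit, Compliance Permit, General Business License, Operating License, Retail Authorization

Art. I. employees 79 ≤ 86; is located in Zone C → Large Employer Certificate not required.
Art. II. is a sole proprietorship; sells firearms or ammunition → exempt from Small Employer License.
Art. III. sells goods at retail → Retail Authorization required.
Art. IV. is located in Zone C → General Business License required.
Art. V. is located in Zone C (not: is located in Zone B) → General Business Permit not required.
Art. VI. employees 79 > 63; is a sole proprietorship (not: is a registered nonprofit) → Large Employer Registration not required.
Art. VII. employees 79 ≥ 44; is a sole proprietorship; operates coin-operated machines → Operating License required.
Art. VIII. is a sole proprietorship (not: is a worker-owned cooperative) → Regulatory License not required.
Art. IX. employees 79 ≤ 92 → Standard License not required.
Art. X. employees 79 ≤ 90 → Small Employer License required.
Art. XI. employees 79 > 62; is located in Zone C; operates coin-operated machines → Annual Permit required.
Art. XII. processes customer payments for third parties; employees 79 > 43; is located in Zone C → Compliance Permit required.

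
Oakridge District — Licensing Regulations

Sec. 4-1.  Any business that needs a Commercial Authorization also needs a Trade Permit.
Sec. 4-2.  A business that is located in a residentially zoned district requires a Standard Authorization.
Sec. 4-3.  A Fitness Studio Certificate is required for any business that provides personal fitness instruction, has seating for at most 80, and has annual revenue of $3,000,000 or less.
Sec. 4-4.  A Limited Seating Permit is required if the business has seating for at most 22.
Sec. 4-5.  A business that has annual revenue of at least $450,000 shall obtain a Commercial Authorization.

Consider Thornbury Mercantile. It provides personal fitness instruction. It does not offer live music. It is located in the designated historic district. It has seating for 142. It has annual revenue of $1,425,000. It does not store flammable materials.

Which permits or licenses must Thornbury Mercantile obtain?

Sec. 4-1. Commercial Authorization is required → Trade Permit also required.
Sec. 4-2. is located in the designated historic district (not: is located in a residentially zoned district) → Standard Authorization not required.
Sec. 4-3. provides personal fitness instruction; seating 142 > 80; revenue $1,425,000 ≤ $3,000,000 → Fitness Studio Certificate not required.
Sec. 4-4. seating 142 > 22 → Limited Seating Permit not required.
Sec. 4-5. revenue $1,425,000 ≥ $450,000 → Commercial Authorization required.

Commercial Authorization, Trade Permit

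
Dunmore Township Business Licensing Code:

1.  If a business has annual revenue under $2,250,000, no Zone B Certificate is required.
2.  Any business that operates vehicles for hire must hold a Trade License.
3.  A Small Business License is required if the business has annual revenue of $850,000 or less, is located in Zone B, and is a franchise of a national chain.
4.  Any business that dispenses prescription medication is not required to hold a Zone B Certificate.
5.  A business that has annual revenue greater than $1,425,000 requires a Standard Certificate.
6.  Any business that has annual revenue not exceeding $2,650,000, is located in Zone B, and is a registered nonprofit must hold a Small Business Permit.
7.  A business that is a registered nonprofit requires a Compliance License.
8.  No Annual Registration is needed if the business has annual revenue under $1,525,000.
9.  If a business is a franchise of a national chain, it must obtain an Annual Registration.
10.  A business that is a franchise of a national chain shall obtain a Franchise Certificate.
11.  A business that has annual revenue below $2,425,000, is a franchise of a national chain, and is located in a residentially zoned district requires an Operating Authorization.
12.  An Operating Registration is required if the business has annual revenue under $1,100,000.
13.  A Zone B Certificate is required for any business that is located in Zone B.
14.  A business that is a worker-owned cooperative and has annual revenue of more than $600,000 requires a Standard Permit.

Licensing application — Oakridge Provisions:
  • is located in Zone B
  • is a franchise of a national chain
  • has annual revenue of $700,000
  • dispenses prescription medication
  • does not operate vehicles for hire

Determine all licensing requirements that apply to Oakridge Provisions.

Franchise Certificate, Operating Registration, Small Business License

1. revenue $700,000 < $2,250,000 → exempt from Zone B Certificate.
2. does not operate vehicles for hire → Trade License not required.
3. revenue $700,000 ≤ $850,000; is located in Zone B; is a franchise of a national chain → Small Business License required.
4. dispenses prescription medication → exempt from Zone B Certificate.
5. revenue $700,000 ≤ $1,425,000 → Standard Certificate not required.
6. revenue $700,000 ≤ $2,650,000; is located in Zone B; is a franchise of a national chain (not: is a registered nonprofit) → Small Business Permit not required.
7. is a franchise of a national chain (not: is a registered nonprofit) → Compliance License not required.
8. revenue $700,000 < $1,525,000 → exempt from Annual Registration.
9. is a franchise of a national chain → Annual Registration required.
10. is a franchise of a national chain → Franchise Certificate required.
11. revenue $700,000 < $2,425,000; is a franchise of a national chain; is located in Zone B (not: is located in a residentially zoned district) → Operating Authorization not required.
12. revenue $700,000 < $1,100,000 → Operating Registration required.
13. is located in Zone B → Zone B Certificate required.
14. is a franchise of a national chain (not: is a worker-owned cooperative); revenue $700,000 > $600,000 → Standard Permit not required.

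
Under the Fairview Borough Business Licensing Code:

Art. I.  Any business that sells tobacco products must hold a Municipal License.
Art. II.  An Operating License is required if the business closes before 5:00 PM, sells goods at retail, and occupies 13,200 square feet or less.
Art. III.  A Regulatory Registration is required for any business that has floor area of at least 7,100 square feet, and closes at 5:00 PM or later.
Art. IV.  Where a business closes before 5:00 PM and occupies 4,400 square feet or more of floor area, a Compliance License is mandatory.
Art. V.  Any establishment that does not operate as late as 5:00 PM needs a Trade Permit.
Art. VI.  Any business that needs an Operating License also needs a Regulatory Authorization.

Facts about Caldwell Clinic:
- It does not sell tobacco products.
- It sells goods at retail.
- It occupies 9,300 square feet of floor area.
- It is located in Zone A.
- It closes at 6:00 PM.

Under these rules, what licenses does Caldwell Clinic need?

Regulatory Registration

Art. I. does not sell tobacco products → Municipal License not required.
Art. II. closes 6:00 PM, after 5:00 PM; sells goods at retail; floor area 9,300 square feet ≤ 13,200 square feet → Operating License not required.
Art. III. floor area 9,300 square feet ≥ 7,100 square feet; closes 6:00 PM, after 5:00 PM → Regulatory Registration required.
Art. IV. closes 6:00 PM, after 5:00 PM; floor area 9,300 square feet ≥ 4,400 square feet → Compliance License not required.
Art. V. closes 6:00 PM, after 5:00 PM → Trade Permit not required.
Art. VI. Operating License is not required → no effect.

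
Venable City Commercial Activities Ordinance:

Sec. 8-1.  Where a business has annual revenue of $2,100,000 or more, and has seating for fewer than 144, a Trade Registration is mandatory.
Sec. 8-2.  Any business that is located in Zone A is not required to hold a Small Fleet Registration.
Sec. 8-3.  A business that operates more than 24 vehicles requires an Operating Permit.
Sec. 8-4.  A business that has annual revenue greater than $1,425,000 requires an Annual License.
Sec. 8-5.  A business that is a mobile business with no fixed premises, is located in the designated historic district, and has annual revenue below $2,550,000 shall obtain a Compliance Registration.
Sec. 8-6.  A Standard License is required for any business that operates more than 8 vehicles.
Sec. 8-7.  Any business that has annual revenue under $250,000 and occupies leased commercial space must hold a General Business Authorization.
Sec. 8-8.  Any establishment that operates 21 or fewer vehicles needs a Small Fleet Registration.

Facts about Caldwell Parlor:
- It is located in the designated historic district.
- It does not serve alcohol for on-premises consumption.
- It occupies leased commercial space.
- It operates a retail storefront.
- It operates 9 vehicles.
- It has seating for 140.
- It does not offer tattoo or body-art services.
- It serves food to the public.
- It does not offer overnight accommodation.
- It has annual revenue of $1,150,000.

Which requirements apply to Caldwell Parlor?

Sec. 8-1. revenue $1,150,000 < $2,100,000; seating 140 < 144 → Trade Registration not required.
Sec. 8-2. is located in the designated historic district (not: is located in Zone A) → Small Fleet Registration exemption does not apply.
Sec. 8-3. vehicles 9 ≤ 24 → Operating Permit not required.
Sec. 8-4. revenue $1,150,000 ≤ $1,425,000 → Annual License not required.
Sec. 8-5. occupies leased commercial space (not: is a mobile business with no fixed premises); is located in the designated historic district; revenue $1,150,000 < $2,550,000 → Compliance Registration not required.
Sec. 8-6. vehicles 9 > 8 → Standard License required.
Sec. 8-7. revenue $1,150,000 ≥ $250,000; occupies leased commercial space → General Business Authorization not required.
Sec. 8-8. vehicles 9 ≤ 21 → Small Fleet Registration required.

Small Fleet Registration, Standard License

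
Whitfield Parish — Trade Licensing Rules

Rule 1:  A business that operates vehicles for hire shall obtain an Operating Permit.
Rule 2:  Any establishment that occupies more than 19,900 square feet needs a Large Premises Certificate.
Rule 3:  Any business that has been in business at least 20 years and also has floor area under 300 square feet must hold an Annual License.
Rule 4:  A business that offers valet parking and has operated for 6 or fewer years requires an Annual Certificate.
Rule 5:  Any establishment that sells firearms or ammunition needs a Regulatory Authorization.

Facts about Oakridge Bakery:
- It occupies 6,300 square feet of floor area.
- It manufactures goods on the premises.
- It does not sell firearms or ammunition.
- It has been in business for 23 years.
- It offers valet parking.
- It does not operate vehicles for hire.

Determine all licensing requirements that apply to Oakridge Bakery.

Rule 1: does not operate vehicles for hire → Operating Permit not required.
Rule 2: floor area 6,300 square feet ≤ 19,900 square feet → Large Premises Certificate not required.
Rule 3: years in business 23 ≥ 20; floor area 6,300 square feet ≥ 300 square feet → Annual License not required.
Rule 4: offers valet parking; years in business 23 > 6 → Annual Certificate not required.
Rule 5: does not sell firearms or ammunition → Regulatory Authorization not required.

None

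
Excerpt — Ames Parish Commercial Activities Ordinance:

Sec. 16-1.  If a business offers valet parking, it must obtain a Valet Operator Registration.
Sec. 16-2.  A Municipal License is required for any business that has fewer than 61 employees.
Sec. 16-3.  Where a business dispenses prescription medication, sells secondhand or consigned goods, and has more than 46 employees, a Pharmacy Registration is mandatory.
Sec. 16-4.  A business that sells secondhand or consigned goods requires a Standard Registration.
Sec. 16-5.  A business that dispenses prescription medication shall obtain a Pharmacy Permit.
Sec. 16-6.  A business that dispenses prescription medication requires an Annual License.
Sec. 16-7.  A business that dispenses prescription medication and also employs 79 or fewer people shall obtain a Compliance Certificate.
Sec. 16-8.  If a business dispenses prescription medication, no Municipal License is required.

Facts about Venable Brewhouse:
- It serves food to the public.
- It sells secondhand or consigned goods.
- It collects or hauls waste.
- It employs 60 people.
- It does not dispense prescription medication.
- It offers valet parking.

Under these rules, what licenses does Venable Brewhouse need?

Sec. 16-1. offers valet parking → Valet Operator Registration required.
Sec. 16-2. employees 60 < 61 → Municipal License required.
Sec. 16-3. does not dispense prescription medication; sells secondhand or consigned goods; employees 60 > 46 → Pharmacy Registration not required.
Sec. 16-4. sells secondhand or consigned goods → Standard Registration required.
Sec. 16-5. does not dispense prescription medication → Pharmacy Permit not required.
Sec. 16-6. does not dispense prescription medication → Annual License not required.
Sec. 16-7. does not dispense prescription medication; employees 60 ≤ 79 → Compliance Certificate not required.
Sec. 16-8. does not dispense prescription medication → Municipal License exemption does not apply.

Municipal License, Standard Registration, Valet Operator Registration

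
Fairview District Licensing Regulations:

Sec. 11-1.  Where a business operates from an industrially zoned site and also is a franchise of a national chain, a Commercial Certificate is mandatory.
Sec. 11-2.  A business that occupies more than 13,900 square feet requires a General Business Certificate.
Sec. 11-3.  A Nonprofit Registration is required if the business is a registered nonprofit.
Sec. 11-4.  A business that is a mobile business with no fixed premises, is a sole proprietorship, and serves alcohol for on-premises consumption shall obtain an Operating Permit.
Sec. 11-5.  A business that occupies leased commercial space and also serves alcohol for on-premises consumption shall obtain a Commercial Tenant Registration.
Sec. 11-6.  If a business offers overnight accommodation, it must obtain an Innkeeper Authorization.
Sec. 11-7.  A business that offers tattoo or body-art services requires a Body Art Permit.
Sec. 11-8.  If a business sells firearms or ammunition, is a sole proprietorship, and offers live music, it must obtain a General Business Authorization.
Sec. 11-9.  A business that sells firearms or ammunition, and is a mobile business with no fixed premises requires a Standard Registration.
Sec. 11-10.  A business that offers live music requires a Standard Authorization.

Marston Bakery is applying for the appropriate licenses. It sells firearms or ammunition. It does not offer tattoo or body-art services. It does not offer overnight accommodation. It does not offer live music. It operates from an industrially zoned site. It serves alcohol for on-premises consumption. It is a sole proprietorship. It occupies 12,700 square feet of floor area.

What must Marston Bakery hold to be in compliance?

None

Sec. 11-1. operates from an industrially zoned site; is a sole proprietorship (not: is a franchise of a national chain) → Commercial Certificate not required.
Sec. 11-2. floor area 12,700 square feet ≤ 13,900 square feet → General Business Certificate not required.
Sec. 11-3. is a sole proprietorship (not: is a registered nonprofit) → Nonprofit Registration not required.
Sec. 11-4. operates from an industrially zoned site (not: is a mobile business with no fixed premises); is a sole proprietorship; serves alcohol for on-premises consumption → Operating Permit not required.
Sec. 11-5. operates from an industrially zoned site (not: occupies leased commercial space); serves alcohol for on-premises consumption → Commercial Tenant Registration not required.
Sec. 11-6. does not offer overnight accommodation → Innkeeper Authorization not required.
Sec. 11-7. does not offer tattoo or body-art services → Body Art Permit not required.
Sec. 11-8. sells firearms or ammunition; is a sole proprietorship; does not offer live music → General Business Authorization not required.
Sec. 11-9. sells firearms or ammunition; operates from an industrially zoned site (not: is a mobile business with no fixed premises) → Standard Registration not required.
Sec. 11-10. does not offer live music → Standard Authorization not required.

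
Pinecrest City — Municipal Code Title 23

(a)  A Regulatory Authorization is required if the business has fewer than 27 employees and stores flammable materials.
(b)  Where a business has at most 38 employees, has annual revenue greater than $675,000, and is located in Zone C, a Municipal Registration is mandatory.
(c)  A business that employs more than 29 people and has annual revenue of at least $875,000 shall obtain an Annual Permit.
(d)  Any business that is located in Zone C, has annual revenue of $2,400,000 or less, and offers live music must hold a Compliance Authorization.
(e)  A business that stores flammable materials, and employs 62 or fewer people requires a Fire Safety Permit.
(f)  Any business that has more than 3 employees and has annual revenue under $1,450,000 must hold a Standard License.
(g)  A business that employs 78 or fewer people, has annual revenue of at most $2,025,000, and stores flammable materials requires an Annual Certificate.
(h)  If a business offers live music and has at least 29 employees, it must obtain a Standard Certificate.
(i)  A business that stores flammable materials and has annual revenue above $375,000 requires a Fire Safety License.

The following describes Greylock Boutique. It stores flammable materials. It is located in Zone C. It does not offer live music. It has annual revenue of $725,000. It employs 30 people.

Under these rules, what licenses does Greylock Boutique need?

(a) employees 30 ≥ 27; stores flammable materials → Regulatory Authorization not required.
(b) employees 30 ≤ 38; revenue $725,000 > $675,000; is located in Zone C → Municipal Registration required.
(c) employees 30 > 29; revenue $725,000 < $875,000 → Annual Permit not required.
(d) is located in Zone C; revenue $725,000 ≤ $2,400,000; does not offer live music → Compliance Authorization not required.
(e) stores flammable materials; employees 30 ≤ 62 → Fire Safety Permit required.
(f) employees 30 > 3; revenue $725,000 < $1,450,000 → Standard License required.
(g) employees 30 ≤ 78; revenue $725,000 ≤ $2,025,000; stores flammable materials → Annual Certificate required.
(h) does not offer live music; employees 30 ≥ 29 → Standard Certificate not required.
(i) stores flammable materials; revenue $725,000 > $375,000 → Fire Safety License required.

Annual Certificate, Fire Safety License, Fire Safety Permit, Municipal Registration, Standard License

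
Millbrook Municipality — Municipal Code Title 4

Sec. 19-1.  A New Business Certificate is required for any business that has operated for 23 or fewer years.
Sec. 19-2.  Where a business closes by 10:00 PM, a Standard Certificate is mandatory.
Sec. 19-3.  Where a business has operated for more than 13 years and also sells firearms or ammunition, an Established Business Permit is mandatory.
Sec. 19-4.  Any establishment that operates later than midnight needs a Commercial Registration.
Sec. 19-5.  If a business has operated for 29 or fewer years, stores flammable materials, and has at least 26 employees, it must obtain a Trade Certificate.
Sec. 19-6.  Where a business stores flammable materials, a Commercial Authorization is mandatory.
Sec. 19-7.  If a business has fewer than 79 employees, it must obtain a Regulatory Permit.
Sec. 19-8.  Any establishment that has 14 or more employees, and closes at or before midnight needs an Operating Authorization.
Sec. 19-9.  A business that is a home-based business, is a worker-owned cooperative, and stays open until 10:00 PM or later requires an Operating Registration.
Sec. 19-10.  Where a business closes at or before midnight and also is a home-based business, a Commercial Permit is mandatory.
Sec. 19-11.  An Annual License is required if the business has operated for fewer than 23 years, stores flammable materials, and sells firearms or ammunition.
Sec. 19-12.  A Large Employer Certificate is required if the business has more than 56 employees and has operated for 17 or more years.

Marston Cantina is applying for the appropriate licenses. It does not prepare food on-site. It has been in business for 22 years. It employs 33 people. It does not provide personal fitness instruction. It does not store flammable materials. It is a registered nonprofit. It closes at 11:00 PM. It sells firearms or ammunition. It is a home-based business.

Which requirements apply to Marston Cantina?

Sec. 19-1. years in business 22 ≤ 23 → New Business Certificate required.
Sec. 19-2. closes 11:00 PM, after 10:00 PM → Standard Certificate not required.
Sec. 19-3. years in business 22 > 13; sells firearms or ammunition → Established Business Permit required.
Sec. 19-4. closes 11:00 PM, at/before midnight → Commercial Registration not required.
Sec. 19-5. years in business 22 ≤ 29; does not store flammable materials; employees 33 ≥ 26 → Trade Certificate not required.
Sec. 19-6. does not store flammable materials → Commercial Authorization not required.
Sec. 19-7. employees 33 < 79 → Regulatory Permit required.
Sec. 19-8. employees 33 ≥ 14; closes 11:00 PM, at/before midnight → Operating Authorization required.
Sec. 19-9. is a home-based business; is a registered nonprofit (not: is a worker-owned cooperative); closes 11:00 PM, after 10:00 PM → Operating Registration not required.
Sec. 19-10. closes 11:00 PM, at/before midnight; is a home-based business → Commercial Permit required.
Sec. 19-11. years in business 22 < 23; does not store flammable materials; sells firearms or ammunition → Annual License not required.
Sec. 19-12. employees 33 ≤ 56; years in business 22 ≥ 17 → Large Employer Certificate not required.

Commercial Permit, Established Business Permit, New Business Certificate, Operating Authorization, Regulatory Permit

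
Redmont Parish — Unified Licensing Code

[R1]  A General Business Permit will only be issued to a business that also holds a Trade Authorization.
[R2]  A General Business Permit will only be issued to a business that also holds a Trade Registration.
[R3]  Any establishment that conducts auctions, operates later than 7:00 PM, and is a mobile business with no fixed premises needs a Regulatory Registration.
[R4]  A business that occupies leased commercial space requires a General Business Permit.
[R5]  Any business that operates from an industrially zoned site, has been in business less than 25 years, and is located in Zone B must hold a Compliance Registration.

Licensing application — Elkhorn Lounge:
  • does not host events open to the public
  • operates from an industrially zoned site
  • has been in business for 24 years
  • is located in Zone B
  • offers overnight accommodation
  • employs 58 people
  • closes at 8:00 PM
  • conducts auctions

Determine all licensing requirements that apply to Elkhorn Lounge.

[R1] General Business Permit is not required → no effect.
[R2] General Business Permit is not required → no effect.
[R3] conducts auctions; closes 8:00 PM, after 7:00 PM; operates from an industrially zoned site (not: is a mobile business with no fixed premises) → Regulatory Registration not required.
[R4] operates from an industrially zoned site (not: occupies leased commercial space) → General Business Permit not required.
[R5] operates from an industrially zoned site; years in business 24 < 25; is located in Zone B → Compliance Registration required.

Compliance Registration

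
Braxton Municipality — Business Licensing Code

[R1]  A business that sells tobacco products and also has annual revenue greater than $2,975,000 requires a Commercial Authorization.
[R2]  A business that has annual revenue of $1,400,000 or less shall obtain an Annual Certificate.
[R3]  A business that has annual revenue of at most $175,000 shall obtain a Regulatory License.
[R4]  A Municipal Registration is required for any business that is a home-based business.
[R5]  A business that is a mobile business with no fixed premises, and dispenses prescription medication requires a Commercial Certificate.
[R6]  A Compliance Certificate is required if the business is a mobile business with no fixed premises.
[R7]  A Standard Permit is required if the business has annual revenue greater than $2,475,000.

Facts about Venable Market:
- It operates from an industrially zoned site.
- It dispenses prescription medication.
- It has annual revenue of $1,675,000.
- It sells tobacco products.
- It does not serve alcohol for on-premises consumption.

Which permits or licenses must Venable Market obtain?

None

[R1] sells tobacco products; revenue $1,675,000 ≤ $2,975,000 → Commercial Authorization not required.
[R2] revenue $1,675,000 > $1,400,000 → Annual Certificate not required.
[R3] revenue $1,675,000 > $175,000 → Regulatory License not required.
[R4] operates from an industrially zoned site (not: is a home-based business) → Municipal Registration not required.
[R5] operates from an industrially zoned site (not: is a mobile business with no fixed premises); dispenses prescription medication → Commercial Certificate not required.
[R6] operates from an industrially zoned site (not: is a mobile business with no fixed premises) → Compliance Certificate not required.
[R7] revenue $1,675,000 ≤ $2,475,000 → Standard Permit not required.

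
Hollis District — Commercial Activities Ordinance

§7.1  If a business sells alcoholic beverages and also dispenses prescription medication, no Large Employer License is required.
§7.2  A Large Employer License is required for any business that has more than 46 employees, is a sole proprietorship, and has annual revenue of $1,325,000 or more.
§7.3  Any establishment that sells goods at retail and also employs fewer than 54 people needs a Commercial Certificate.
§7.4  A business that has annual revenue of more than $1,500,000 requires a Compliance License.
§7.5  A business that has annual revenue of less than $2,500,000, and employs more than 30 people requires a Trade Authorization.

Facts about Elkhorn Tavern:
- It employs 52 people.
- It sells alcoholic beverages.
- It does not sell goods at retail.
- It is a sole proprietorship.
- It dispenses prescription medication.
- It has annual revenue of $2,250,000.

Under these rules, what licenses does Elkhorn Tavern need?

Compliance License, Trade Authorization

§7.1 sells alcoholic beverages; dispenses prescription medication → exempt from Large Employer License.
§7.2 employees 52 > 46; is a sole proprietorship; revenue $2,250,000 ≥ $1,325,000 → Large Employer License required.
§7.3 does not sell goods at retail; employees 52 < 54 → Commercial Certificate not required.
§7.4 revenue $2,250,000 > $1,500,000 → Compliance License required.
§7.5 revenue $2,250,000 < $2,500,000; employees 52 > 30 → Trade Authorization required.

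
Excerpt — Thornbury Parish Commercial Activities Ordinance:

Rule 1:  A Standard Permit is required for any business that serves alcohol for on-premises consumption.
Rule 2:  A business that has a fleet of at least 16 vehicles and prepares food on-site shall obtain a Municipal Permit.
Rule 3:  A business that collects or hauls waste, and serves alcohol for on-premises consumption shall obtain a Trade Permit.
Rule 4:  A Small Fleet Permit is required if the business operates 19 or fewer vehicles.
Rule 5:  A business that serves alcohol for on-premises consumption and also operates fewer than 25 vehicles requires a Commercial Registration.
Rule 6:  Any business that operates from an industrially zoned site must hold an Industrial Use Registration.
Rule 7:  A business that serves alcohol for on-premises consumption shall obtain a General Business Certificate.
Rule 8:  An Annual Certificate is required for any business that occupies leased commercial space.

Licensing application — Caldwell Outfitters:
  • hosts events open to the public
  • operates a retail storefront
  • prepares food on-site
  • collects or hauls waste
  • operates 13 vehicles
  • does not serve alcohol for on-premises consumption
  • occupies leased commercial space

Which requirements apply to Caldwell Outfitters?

Rule 1: does not serve alcohol for on-premises consumption → Standard Permit not required.
Rule 2: vehicles 13 < 16; prepares food on-site → Municipal Permit not required.
Rule 3: collects or hauls waste; does not serve alcohol for on-premises consumption → Trade Permit not required.
Rule 4: vehicles 13 ≤ 19 → Small Fleet Permit required.
Rule 5: does not serve alcohol for on-premises consumption; vehicles 13 < 25 → Commercial Registration not required.
Rule 6: occupies leased commercial space (not: operates from an industrially zoned site) → Industrial Use Registration not required.
Rule 7: does not serve alcohol for on-premises consumption → General Business Certificate not required.
Rule 8: occupies leased commercial space → Annual Certificate required.

Annual Certificate, Small Fleet Permit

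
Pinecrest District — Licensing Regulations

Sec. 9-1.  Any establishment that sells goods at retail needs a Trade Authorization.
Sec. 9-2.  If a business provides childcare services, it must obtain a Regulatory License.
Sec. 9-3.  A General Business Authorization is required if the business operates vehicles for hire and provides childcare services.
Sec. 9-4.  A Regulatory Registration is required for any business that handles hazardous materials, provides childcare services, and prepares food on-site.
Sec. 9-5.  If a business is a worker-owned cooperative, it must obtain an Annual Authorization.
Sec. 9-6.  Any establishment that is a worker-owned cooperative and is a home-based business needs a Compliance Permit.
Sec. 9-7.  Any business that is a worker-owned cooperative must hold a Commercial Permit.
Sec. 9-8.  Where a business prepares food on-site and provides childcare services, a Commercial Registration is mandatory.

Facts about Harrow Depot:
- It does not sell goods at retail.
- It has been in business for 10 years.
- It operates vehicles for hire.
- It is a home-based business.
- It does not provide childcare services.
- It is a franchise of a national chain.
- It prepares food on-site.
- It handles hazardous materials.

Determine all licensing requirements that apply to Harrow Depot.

None

Sec. 9-1. does not sell goods at retail → Trade Authorization not required.
Sec. 9-2. does not provide childcare services → Regulatory License not required.
Sec. 9-3. operates vehicles for hire; does not provide childcare services → General Business Authorization not required.
Sec. 9-4. handles hazardous materials; does not provide childcare services; prepares food on-site → Regulatory Registration not required.
Sec. 9-5. is a franchise of a national chain (not: is a worker-owned cooperative) → Annual Authorization not required.
Sec. 9-6. is a franchise of a national chain (not: is a worker-owned cooperative); is a home-based business → Compliance Permit not required.
Sec. 9-7. is a franchise of a national chain (not: is a worker-owned cooperative) → Commercial Permit not required.
Sec. 9-8. prepares food on-site; does not provide childcare services → Commercial Registration not required.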